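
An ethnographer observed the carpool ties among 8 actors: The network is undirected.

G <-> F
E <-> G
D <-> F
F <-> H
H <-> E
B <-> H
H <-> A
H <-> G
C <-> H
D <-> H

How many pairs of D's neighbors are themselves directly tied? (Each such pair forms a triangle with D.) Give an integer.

1

D's neighbors: F and H.
Neighbor pairs that are themselves tied: D–F–H. Each forms one triangle with D, for 1 in total.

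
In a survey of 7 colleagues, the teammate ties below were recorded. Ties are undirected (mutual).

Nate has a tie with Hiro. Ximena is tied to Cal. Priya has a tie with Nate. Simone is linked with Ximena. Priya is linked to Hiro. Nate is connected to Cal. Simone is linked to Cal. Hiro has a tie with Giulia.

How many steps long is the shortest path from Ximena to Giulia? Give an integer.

4

One shortest route is Ximena – Cal – Nate – Hiro – Giulia, which uses 4 edges, and at distance 3 from Ximena we only reach {Hiro, Priya}, which does not include Giulia. So d(Ximena,Giulia) = 4.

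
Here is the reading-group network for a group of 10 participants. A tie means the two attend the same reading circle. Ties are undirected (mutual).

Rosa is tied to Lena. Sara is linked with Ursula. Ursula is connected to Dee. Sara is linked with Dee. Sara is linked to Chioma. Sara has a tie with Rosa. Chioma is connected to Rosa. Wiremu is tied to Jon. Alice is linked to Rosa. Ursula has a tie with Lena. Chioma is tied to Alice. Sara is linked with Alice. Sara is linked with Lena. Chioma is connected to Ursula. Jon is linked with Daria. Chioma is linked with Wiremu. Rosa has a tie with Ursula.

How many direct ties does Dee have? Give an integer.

Dee is directly tied to Sara and Ursula. That is 2 neighbors, so the degree of Dee is 2.

2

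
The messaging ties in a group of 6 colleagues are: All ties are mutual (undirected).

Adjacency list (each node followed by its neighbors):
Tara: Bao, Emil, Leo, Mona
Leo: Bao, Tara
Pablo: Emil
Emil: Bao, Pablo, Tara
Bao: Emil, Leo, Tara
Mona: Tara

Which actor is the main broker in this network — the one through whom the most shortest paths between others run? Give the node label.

Tara

Unnormalized betweenness of each node: Bao:1, Emil:4, Leo:0, Mona:0, Pablo:0, Tara:5.
Tara has the largest value, 5, making it the main broker — the node through which the most shortest paths run.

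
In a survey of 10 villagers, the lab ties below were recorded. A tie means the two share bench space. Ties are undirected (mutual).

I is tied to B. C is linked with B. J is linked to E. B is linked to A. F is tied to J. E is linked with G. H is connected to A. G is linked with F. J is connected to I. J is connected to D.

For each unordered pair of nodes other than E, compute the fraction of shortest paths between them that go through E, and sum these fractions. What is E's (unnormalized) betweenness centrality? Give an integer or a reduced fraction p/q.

Pairs whose geodesics pass through E — J–G: 1/2; A–G: 1/2; D–G: 1/2; H–G: 1/2; C–G: 1/2; I–G: 1/2; B–G: 1/2.
All other pairs contribute 0.
Summing the contributions gives betweenness(E) = 7/2.

7/2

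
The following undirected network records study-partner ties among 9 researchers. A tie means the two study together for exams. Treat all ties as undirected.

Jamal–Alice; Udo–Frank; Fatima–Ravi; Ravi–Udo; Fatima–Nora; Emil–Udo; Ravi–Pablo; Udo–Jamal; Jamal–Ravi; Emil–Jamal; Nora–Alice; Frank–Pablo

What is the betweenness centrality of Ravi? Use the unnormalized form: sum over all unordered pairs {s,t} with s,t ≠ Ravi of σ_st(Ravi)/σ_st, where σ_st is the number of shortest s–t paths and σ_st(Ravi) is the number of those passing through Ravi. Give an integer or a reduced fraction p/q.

31/3

Pairs whose geodesics pass through Ravi — Fatima–Jamal: 1; Fatima–Emil: 2/2; Fatima–Udo: 1; Fatima–Frank: 2/2; Fatima–Pablo: 1; Nora–Udo: 1/2; Nora–Frank: 2/3; Nora–Pablo: 1; Alice–Pablo: 1; Jamal–Pablo: 1; Emil–Pablo: 2/3; Udo–Pablo: 1/2.
All other pairs contribute 0.
Summing the contributions gives betweenness(Ravi) = 31/3.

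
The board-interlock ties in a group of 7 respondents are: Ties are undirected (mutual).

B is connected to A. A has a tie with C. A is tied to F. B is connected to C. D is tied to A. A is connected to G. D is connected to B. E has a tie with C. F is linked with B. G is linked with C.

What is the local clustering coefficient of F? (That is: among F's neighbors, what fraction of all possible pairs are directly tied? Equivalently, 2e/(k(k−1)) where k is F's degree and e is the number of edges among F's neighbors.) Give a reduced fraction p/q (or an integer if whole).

F's neighbors: A and B (k = 2).
Possible neighbor pairs: C(2,2) = 1. Edges among them: A–B → e = 1.
Clustering(F) = 1/1.

1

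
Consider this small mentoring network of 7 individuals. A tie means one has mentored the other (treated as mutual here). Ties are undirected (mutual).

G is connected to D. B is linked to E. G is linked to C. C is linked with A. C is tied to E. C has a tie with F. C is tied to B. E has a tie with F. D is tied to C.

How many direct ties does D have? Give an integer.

2

D is directly tied to C and G. That is 2 neighbors, so the degree of D is 2.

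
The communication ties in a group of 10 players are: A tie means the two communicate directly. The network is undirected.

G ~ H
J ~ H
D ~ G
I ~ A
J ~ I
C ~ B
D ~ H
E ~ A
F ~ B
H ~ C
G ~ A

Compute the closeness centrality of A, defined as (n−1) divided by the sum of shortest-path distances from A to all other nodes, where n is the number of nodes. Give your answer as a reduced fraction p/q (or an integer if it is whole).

Distances from A: B:4, C:3, D:2, E:1, F:5, G:1, H:2, I:1, J:2. Sum = 21.
n = 10, so closeness = 9/21 = 3/7.

3/7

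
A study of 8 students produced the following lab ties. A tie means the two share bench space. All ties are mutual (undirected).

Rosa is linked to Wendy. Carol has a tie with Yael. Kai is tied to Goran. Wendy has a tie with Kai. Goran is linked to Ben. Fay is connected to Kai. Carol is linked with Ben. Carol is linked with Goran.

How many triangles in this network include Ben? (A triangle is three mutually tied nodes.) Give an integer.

1

Ben's neighbors: Carol and Goran.
Neighbor pairs that are themselves tied: Ben–Carol–Goran. Each forms one triangle with Ben, for 1 in total.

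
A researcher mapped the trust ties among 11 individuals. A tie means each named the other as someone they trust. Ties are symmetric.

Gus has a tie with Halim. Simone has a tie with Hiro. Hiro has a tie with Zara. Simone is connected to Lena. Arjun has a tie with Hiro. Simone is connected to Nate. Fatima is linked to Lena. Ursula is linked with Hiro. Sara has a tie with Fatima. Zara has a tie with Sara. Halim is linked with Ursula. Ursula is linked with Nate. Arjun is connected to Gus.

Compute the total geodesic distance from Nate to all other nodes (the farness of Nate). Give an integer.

24

Distances from Nate: Arjun:3, Fatima:3, Gus:3, Halim:2, Hiro:2, Lena:2, Sara:4, Simone:1, Ursula:1, Zara:3.
Sum = 3 + 3 + 3 + 2 + 2 + 2 + 4 + 1 + 1 + 3 = 24.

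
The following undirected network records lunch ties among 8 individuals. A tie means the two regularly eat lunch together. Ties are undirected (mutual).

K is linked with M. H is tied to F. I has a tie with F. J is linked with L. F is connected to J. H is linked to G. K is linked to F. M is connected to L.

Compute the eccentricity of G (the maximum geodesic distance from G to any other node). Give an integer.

4

Distances from G: F:2, H:1, I:3, J:3, K:3, L:4, M:4.
The largest is 4 (to L and M), so the eccentricity of G is 4.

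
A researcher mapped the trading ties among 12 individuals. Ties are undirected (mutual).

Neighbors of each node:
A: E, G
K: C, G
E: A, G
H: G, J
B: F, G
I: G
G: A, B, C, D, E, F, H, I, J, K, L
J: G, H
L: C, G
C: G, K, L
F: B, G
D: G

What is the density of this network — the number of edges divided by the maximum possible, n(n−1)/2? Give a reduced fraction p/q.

8/33

There are 16 edges and 12 nodes, so the maximum possible is C(12,2) = 66.
Density = 16/66 = 8/33.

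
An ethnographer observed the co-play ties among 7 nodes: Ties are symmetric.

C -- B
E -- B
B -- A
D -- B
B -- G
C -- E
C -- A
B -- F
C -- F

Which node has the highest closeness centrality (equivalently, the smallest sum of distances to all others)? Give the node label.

Farness (sum of distances to all others) for each node — A:10, B:6, C:8, D:11, E:10, F:10, G:11.
The smallest farness is 6, for B, so B has the highest closeness.

B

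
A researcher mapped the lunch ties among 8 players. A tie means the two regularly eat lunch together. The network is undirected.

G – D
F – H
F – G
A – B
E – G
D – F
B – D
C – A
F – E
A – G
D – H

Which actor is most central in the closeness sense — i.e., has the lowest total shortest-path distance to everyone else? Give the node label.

G

Farness (sum of distances to all others) for each node — A:12, B:13, C:18, D:11, E:14, F:11, G:10, H:15.
The smallest farness is 10, for G, so G has the highest closeness.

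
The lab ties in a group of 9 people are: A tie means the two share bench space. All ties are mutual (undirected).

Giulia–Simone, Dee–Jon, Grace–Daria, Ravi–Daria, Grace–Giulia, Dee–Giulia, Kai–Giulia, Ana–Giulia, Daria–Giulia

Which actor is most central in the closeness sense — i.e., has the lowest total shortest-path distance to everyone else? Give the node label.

Farness (sum of distances to all others) for each node — Ana:17, Daria:14, Dee:15, Giulia:10, Grace:15, Jon:22, Kai:17, Ravi:21, Simone:17.
The smallest farness is 10, for Giulia, so Giulia has the highest closeness.

Giulia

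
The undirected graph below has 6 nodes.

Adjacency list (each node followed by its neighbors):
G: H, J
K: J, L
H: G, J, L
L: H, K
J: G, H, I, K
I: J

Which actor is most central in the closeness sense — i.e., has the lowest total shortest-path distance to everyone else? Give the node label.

J

Farness (sum of distances to all others) for each node — G:8, H:7, I:10, J:6, K:8, L:9.
The smallest farness is 6, for J, so J has the highest closeness.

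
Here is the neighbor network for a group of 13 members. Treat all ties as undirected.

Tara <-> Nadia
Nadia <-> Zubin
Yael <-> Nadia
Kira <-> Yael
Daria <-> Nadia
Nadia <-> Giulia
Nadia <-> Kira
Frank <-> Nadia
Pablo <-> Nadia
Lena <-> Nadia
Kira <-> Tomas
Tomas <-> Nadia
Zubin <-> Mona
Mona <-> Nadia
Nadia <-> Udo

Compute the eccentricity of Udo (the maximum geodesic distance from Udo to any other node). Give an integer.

2

Distances from Udo: Daria:2, Frank:2, Giulia:2, Kira:2, Lena:2, Mona:2, Nadia:1, Pablo:2, Tara:2, Tomas:2, Yael:2, Zubin:2.
The largest is 2 (to Tomas, Mona, Yael, Pablo, Lena, Giulia, Daria, Frank, Tara, Zubin, and Kira), so the eccentricity of Udo is 2.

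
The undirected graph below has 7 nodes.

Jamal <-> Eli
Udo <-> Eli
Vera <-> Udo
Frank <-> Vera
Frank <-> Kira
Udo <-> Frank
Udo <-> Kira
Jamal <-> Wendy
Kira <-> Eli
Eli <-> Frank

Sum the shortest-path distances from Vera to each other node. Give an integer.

Distances from Vera: Eli:2, Frank:1, Jamal:3, Kira:2, Udo:1, Wendy:4.
Sum = 2 + 1 + 3 + 2 + 1 + 4 = 13.

13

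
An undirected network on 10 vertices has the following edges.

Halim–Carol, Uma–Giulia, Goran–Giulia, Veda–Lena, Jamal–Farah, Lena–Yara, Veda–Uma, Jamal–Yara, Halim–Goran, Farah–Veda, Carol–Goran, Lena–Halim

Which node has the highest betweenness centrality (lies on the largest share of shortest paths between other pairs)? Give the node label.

Unnormalized betweenness of each node: Carol:0, Farah:3, Giulia:7/2, Goran:9/2, Halim:10, Jamal:1, Lena:29/2, Uma:5, Veda:23/2, Yara:4.
Lena has the largest value, 29/2, making it the main broker — the node through which the most shortest paths run.

Lena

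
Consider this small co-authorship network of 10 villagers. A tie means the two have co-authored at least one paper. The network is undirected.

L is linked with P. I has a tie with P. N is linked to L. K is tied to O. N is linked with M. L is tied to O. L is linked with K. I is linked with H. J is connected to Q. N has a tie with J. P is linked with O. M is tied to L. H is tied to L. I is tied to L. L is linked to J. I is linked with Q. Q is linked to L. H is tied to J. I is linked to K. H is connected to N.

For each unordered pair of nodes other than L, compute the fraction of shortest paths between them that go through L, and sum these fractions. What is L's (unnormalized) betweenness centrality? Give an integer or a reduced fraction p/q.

55/3

Pairs whose geodesics pass through L — N–I: 1/2; N–P: 1; N–Q: 1/2; N–K: 1; N–O: 1; H–M: 1/2; H–P: 1/2; H–Q: 1/3; H–K: 1/2; H–O: 1; M–I: 1; M–P: 1; M–Q: 1; M–J: 1/2 … (+11 more pairs).
All other pairs contribute 0.
Summing the contributions gives betweenness(L) = 55/3.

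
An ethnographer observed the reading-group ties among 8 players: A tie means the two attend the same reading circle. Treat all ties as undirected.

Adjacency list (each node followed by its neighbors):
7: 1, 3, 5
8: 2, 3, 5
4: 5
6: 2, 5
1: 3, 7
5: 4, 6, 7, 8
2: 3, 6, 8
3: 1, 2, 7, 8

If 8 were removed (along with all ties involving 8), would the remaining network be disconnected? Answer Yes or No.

No

Even without 8, every remaining node can still reach every other (the residual graph is connected), so 8 is not a cut vertex.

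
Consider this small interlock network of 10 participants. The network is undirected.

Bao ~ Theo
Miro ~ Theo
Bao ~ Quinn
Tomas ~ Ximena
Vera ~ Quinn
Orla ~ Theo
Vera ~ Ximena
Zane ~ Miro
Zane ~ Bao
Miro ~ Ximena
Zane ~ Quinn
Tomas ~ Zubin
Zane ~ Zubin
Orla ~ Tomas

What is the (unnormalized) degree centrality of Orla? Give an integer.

2

Orla is directly tied to Theo and Tomas. That is 2 neighbors, so the degree of Orla is 2.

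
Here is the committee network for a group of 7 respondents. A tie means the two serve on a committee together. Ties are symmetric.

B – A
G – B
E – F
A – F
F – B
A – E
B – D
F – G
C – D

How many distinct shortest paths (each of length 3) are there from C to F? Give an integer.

The shortest distance is 3, and the only length-3 path is C–D–B–F. So there is exactly 1 shortest path.

1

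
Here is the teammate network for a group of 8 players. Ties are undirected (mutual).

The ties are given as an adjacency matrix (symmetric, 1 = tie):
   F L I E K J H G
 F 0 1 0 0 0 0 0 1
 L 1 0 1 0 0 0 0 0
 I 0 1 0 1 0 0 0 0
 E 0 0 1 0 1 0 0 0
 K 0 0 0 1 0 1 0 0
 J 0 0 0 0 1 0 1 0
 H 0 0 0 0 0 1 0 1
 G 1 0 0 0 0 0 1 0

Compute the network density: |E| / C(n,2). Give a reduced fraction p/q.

There are 8 edges and 8 nodes, so the maximum possible is C(8,2) = 28.
Density = 8/28 = 2/7.

2/7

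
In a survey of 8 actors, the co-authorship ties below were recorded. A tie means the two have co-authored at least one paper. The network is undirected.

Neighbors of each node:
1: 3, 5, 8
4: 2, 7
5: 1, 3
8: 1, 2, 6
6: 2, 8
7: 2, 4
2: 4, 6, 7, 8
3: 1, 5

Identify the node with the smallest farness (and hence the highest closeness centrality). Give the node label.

Farness (sum of distances to all others) for each node — 1:13, 2:12, 3:18, 4:17, 5:18, 6:14, 7:17, 8:11.
The smallest farness is 11, for 8, so 8 has the highest closeness.

8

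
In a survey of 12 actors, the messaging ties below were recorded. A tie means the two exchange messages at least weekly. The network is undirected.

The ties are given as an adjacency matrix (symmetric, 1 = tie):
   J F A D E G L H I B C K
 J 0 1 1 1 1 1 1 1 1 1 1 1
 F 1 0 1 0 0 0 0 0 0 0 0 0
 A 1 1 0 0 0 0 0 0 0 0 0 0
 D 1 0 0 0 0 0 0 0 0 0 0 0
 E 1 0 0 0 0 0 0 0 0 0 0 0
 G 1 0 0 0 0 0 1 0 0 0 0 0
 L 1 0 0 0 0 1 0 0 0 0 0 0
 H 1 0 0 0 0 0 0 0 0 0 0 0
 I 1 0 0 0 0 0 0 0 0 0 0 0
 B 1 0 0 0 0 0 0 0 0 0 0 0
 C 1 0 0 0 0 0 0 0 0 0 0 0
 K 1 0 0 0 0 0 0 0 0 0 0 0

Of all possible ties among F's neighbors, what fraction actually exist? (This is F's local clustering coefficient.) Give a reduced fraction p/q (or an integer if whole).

F's neighbors: A and J (k = 2).
Possible neighbor pairs: C(2,2) = 1. Edges among them: A–J → e = 1.
Clustering(F) = 1/1.

1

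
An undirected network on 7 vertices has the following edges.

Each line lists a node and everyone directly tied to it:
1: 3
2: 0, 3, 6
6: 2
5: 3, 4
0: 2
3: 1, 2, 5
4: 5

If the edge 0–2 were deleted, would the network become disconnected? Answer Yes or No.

Yes

Without the 0–2 edge there is no alternate route between 0 and 2, so the network disconnects. It is a bridge.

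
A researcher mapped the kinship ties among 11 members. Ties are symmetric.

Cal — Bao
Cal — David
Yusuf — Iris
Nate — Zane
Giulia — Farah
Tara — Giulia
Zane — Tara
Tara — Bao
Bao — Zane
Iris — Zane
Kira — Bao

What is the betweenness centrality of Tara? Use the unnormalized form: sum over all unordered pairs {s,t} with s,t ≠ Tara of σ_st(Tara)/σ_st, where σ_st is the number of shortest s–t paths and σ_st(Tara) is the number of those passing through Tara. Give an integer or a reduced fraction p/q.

Pairs whose geodesics pass through Tara — Kira–Giulia: 1; Kira–Farah: 1; Iris–Giulia: 1; Iris–Farah: 1; Yusuf–Giulia: 1; Yusuf–Farah: 1; Zane–Giulia: 1; Zane–Farah: 1; Giulia–Bao: 1; Giulia–Nate: 1; Giulia–David: 1; Giulia–Cal: 1; Bao–Farah: 1; Nate–Farah: 1 … (+2 more pairs).
All other pairs contribute 0.
Summing the contributions gives betweenness(Tara) = 16.

16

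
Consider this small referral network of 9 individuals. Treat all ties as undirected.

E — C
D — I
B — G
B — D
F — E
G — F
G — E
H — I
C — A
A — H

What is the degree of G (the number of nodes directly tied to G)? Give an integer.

3

G is directly tied to B, E, and F. That is 3 neighbors, so the degree of G is 3.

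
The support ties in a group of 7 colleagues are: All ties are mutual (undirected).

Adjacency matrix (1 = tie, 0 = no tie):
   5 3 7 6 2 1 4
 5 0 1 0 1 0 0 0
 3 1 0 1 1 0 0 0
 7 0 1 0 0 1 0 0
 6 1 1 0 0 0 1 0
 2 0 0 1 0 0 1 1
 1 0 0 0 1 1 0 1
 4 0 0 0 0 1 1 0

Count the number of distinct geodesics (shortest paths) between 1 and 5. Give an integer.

The shortest distance is 2, and the only length-2 path is 1–6–5. So there is exactly 1 shortest path.

1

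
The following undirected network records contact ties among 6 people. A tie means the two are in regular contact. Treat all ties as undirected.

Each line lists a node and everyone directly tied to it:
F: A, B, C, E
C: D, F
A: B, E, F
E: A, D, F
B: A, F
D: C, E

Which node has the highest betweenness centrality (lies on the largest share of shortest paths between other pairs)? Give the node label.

Unnormalized betweenness of each node: A:5/6, B:0, C:5/6, D:1/2, E:13/6, F:11/3.
F has the largest value, 11/3, making it the main broker — the node through which the most shortest paths run.

F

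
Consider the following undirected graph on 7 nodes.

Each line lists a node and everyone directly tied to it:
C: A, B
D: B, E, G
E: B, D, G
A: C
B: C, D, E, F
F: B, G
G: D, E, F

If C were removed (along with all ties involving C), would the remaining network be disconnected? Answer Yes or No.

Removing C leaves {A} with no path to {B, D, E, F, and G}, so the network splits into 2 components. C is a cut vertex.

Yes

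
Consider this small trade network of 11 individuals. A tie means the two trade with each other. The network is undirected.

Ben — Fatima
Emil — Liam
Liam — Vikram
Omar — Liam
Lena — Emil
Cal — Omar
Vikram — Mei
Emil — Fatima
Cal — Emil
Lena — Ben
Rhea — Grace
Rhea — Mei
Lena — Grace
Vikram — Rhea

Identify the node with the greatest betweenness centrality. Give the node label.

Emil

Unnormalized betweenness of each node: Ben:4/3, Cal:7/3, Emil:109/6, Fatima:7/3, Grace:19/3, Lena:34/3, Liam:43/3, Mei:0, Omar:11/6, Rhea:17/3, Vikram:28/3.
Emil has the largest value, 109/6, making it the main broker — the node through which the most shortest paths run.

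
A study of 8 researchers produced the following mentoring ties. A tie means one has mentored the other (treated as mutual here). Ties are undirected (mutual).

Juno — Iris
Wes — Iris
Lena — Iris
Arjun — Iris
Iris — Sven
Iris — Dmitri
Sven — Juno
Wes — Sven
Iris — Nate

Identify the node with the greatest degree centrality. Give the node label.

Degrees — Arjun:1, Dmitri:1, Iris:7, Juno:2, Lena:1, Nate:1, Sven:3, Wes:2.
The maximum is 7, attained only by Iris.

Iris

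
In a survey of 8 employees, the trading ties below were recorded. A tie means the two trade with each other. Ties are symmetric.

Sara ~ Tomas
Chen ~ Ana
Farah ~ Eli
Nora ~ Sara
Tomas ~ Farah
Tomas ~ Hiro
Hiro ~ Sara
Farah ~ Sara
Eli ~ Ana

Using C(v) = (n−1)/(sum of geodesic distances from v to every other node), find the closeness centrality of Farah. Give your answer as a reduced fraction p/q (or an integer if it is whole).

Distances from Farah: Ana:2, Chen:3, Eli:1, Hiro:2, Nora:2, Sara:1, Tomas:1. Sum = 12.
n = 8, so closeness = 7/12.

7/12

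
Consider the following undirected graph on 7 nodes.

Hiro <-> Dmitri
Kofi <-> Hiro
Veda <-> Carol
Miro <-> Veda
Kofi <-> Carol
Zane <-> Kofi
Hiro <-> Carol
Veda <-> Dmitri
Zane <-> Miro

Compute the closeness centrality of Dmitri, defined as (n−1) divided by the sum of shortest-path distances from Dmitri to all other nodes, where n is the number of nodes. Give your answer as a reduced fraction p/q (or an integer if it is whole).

Distances from Dmitri: Carol:2, Hiro:1, Kofi:2, Miro:2, Veda:1, Zane:3. Sum = 11.
n = 7, so closeness = 6/11.

6/11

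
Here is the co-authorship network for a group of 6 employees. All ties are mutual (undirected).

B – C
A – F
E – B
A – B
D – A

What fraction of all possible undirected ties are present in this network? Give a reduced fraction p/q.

1/3

There are 5 edges and 6 nodes, so the maximum possible is C(6,2) = 15.
Density = 5/15 = 1/3.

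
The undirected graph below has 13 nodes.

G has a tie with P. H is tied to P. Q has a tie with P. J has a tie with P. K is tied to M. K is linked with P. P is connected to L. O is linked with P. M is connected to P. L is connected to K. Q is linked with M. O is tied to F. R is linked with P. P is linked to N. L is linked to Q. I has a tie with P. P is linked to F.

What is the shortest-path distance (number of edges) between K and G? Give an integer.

2

One shortest route is K – P – G, which uses 2 edges, and K and G are not directly tied, so nothing shorter exists. So d(K,G) = 2.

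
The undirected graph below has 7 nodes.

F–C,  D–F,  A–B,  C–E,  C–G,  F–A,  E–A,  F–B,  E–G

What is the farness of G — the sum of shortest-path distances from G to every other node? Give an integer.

12

Distances from G: A:2, B:3, C:1, D:3, E:1, F:2.
Sum = 2 + 3 + 1 + 3 + 1 + 2 = 12.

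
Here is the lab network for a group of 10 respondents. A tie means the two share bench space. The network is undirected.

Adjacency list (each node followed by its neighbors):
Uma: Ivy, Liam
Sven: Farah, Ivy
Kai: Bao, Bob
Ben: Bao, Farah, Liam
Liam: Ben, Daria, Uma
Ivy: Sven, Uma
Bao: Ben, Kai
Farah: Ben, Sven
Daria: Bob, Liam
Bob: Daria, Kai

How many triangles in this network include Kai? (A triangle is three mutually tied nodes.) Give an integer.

Kai's neighbors are Bao and Bob, but none of them are tied to each other, so no triangle contains Kai.

0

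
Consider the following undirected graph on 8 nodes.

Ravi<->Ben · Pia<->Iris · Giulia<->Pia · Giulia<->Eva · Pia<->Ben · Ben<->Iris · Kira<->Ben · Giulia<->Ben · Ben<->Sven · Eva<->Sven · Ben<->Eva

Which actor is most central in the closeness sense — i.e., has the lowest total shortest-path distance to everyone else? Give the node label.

Farness (sum of distances to all others) for each node — Ben:7, Eva:11, Giulia:11, Iris:12, Kira:13, Pia:11, Ravi:13, Sven:12.
The smallest farness is 7, for Ben, so Ben has the highest closeness.

Ben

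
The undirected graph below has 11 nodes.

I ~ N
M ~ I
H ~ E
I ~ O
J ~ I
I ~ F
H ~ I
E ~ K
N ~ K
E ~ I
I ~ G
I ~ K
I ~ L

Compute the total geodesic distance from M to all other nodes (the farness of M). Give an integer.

Distances from M: E:2, F:2, G:2, H:2, I:1, J:2, K:2, L:2, N:2, O:2.
Sum = 2 + 2 + 2 + 2 + 1 + 2 + 2 + 2 + 2 + 2 = 19.

19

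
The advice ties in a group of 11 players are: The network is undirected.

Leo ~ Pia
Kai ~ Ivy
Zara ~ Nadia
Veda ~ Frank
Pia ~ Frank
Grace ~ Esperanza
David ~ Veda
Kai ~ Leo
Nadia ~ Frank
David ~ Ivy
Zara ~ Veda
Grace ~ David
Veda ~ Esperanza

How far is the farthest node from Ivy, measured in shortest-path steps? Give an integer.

Distances from Ivy: David:1, Esperanza:3, Frank:3, Grace:2, Kai:1, Leo:2, Nadia:4, Pia:3, Veda:2, Zara:3.
The largest is 4 (to Nadia), so the eccentricity of Ivy is 4.

4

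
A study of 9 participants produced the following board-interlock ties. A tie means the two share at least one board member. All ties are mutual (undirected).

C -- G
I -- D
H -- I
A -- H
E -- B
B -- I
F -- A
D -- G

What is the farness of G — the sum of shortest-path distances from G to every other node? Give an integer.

23

Distances from G: A:4, B:3, C:1, D:1, E:4, F:5, H:3, I:2.
Sum = 4 + 3 + 1 + 1 + 4 + 5 + 3 + 2 = 23.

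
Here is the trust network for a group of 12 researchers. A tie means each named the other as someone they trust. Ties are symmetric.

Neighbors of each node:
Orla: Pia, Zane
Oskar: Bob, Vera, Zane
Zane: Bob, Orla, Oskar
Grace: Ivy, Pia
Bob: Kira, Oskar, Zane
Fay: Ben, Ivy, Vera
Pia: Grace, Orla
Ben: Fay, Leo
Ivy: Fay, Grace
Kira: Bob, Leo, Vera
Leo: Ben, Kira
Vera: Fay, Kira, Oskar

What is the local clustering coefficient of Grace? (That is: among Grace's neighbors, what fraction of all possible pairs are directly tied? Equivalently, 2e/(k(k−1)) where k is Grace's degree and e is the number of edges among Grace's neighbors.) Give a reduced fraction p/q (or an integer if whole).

Grace's neighbors: Ivy and Pia (k = 2).
Possible neighbor pairs: C(2,2) = 1. Edges among them: none → e = 0.
Clustering(Grace) = 0/1.

0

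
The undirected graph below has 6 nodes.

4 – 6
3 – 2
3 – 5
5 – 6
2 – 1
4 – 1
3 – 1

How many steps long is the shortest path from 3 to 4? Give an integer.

One shortest route is 3 – 1 – 4, which uses 2 edges, and 3 and 4 are not directly tied, so nothing shorter exists. So d(3,4) = 2.

2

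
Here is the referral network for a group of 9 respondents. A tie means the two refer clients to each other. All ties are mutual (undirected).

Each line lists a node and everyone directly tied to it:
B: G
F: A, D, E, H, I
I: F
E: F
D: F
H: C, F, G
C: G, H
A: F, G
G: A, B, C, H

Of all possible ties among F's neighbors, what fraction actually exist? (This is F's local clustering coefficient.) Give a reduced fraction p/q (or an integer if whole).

0

F's neighbors: A, D, E, H, and I (k = 5).
Possible neighbor pairs: C(5,2) = 10. Edges among them: none → e = 0.
Clustering(F) = 0/10 = 0.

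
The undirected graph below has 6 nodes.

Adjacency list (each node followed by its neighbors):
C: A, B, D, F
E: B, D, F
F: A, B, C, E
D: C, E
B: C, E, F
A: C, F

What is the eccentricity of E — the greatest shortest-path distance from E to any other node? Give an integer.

2

Distances from E: A:2, B:1, C:2, D:1, F:1.
The largest is 2 (to C and A), so the eccentricity of E is 2.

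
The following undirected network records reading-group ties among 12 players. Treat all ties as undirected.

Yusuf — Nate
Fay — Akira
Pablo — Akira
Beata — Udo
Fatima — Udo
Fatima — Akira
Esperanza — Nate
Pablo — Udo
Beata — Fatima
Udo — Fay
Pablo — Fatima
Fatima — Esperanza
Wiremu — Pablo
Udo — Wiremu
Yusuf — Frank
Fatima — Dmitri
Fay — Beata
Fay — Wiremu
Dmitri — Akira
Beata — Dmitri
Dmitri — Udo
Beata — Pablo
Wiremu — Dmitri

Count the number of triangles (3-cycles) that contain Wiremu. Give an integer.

Wiremu's neighbors: Dmitri, Fay, Pablo, and Udo.
Neighbor pairs that are themselves tied: Wiremu–Dmitri–Udo; Wiremu–Fay–Udo; Wiremu–Pablo–Udo. Each forms one triangle with Wiremu, for 3 in total.

3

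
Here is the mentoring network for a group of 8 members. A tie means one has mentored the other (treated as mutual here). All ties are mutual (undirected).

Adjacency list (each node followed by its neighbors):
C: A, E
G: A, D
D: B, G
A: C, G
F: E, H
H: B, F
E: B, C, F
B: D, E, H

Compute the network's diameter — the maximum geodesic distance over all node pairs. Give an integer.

Eccentricity of each node (its greatest distance to any other): A:4, B:3, C:3, D:3, E:3, F:4, G:4, H:4.
The maximum eccentricity is 4, realized for instance by the pair A–H via A – G – D – B – H. So the diameter is 4.

4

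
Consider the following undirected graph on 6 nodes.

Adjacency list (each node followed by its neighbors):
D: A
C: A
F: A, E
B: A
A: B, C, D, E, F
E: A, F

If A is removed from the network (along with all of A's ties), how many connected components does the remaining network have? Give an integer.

4

Without A, the remaining ties split the others into: {E, F}; {C}; {D}; {B}.
That's 4 separate components.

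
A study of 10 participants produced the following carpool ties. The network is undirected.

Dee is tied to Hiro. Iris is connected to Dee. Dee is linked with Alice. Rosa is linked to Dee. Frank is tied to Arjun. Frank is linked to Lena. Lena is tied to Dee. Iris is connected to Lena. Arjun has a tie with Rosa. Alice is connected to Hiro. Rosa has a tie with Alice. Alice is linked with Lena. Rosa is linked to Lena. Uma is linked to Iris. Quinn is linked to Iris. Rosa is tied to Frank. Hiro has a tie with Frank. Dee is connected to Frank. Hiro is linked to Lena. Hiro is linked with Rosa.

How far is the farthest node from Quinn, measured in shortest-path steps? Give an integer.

Distances from Quinn: Alice:3, Arjun:4, Dee:2, Frank:3, Hiro:3, Iris:1, Lena:2, Rosa:3, Uma:2.
The largest is 4 (to Arjun), so the eccentricity of Quinn is 4.

4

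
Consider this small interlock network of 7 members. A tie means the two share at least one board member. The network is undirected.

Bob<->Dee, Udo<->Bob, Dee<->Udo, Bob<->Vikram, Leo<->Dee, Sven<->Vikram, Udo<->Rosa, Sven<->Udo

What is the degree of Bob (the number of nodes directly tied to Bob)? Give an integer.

3

Bob is directly tied to Dee, Udo, and Vikram. That is 3 neighbors, so the degree of Bob is 3.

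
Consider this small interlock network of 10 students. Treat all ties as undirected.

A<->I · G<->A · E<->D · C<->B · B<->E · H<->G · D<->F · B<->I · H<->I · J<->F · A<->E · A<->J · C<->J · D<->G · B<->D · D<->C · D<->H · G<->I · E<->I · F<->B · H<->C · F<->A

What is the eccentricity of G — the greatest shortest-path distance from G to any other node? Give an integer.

2

Distances from G: A:1, B:2, C:2, D:1, E:2, F:2, H:1, I:1, J:2.
The largest is 2 (to E, B, C, F, and J), so the eccentricity of G is 2.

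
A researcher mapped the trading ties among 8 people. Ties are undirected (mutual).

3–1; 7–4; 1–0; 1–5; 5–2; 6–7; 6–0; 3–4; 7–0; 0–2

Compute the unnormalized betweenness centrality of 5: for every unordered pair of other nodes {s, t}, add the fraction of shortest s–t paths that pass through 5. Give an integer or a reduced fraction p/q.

1

Pairs whose geodesics pass through 5 — 3–2: 1/2; 1–2: 1/2.
All other pairs contribute 0.
Summing the contributions gives betweenness(5) = 1.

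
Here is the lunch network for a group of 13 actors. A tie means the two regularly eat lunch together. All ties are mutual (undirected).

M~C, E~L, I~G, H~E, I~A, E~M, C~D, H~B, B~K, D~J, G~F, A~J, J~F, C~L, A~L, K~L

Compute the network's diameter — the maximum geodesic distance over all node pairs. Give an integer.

Eccentricity of each node (its greatest distance to any other): A:3, B:5, C:4, D:4, E:4, F:5, G:5, H:5, I:4, J:4, K:4, L:3, M:5.
The maximum eccentricity is 5, realized for instance by the pair G–M via G – I – A – L – C – M. So the diameter is 5.

5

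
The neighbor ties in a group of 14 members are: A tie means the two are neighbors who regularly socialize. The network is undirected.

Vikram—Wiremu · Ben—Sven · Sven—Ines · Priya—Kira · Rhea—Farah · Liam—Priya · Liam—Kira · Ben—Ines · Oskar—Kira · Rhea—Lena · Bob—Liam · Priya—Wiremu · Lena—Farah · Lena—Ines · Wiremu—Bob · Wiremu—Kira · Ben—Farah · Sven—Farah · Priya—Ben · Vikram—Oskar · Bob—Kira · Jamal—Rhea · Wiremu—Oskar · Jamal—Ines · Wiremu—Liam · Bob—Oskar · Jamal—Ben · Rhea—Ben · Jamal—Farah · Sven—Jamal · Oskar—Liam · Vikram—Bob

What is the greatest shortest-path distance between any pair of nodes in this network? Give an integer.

5

Eccentricity of each node (its greatest distance to any other): Ben:3, Bob:5, Farah:4, Ines:4, Jamal:4, Kira:4, Lena:5, Liam:4, Oskar:5, Priya:3, Rhea:4, Sven:4, Vikram:5, Wiremu:4.
The maximum eccentricity is 5, realized for instance by the pair Lena–Oskar via Lena – Farah – Ben – Priya – Wiremu – Oskar. So the diameter is 5.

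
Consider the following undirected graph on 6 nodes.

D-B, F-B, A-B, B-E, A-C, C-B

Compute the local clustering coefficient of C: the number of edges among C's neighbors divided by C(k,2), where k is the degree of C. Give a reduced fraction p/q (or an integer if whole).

C's neighbors: A and B (k = 2).
Possible neighbor pairs: C(2,2) = 1. Edges among them: A–B → e = 1.
Clustering(C) = 1/1.

1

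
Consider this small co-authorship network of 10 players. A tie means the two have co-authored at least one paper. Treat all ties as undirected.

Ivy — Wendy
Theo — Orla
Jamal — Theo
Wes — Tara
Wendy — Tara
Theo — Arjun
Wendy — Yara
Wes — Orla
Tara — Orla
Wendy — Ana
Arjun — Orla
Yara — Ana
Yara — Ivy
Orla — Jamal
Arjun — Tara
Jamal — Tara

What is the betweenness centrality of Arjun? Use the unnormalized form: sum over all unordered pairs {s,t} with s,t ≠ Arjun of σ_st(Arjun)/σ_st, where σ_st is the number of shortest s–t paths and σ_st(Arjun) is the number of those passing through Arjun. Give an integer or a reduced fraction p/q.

Pairs whose geodesics pass through Arjun — Wendy–Theo: 1/3; Yara–Theo: 1/3; Ana–Theo: 1/3; Ivy–Theo: 1/3; Tara–Theo: 1/3.
All other pairs contribute 0.
Summing the contributions gives betweenness(Arjun) = 5/3.

5/3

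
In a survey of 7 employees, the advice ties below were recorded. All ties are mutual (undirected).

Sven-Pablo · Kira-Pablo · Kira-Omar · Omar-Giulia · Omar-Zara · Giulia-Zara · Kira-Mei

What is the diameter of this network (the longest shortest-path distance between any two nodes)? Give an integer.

Eccentricity of each node (its greatest distance to any other): Giulia:4, Kira:2, Mei:3, Omar:3, Pablo:3, Sven:4, Zara:4.
The maximum eccentricity is 4, realized for instance by the pair Zara–Sven via Zara – Omar – Kira – Pablo – Sven. So the diameter is 4.

4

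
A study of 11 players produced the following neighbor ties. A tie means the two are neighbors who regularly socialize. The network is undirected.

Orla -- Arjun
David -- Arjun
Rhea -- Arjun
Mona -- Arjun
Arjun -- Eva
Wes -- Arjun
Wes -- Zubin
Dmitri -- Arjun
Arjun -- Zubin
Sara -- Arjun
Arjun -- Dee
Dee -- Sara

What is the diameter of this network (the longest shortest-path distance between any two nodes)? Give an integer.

2

Eccentricity of each node (its greatest distance to any other): Arjun:1, David:2, Dee:2, Dmitri:2, Eva:2, Mona:2, Orla:2, Rhea:2, Sara:2, Wes:2, Zubin:2.
The maximum eccentricity is 2, realized for instance by the pair Wes–Orla via Wes – Arjun – Orla. So the diameter is 2.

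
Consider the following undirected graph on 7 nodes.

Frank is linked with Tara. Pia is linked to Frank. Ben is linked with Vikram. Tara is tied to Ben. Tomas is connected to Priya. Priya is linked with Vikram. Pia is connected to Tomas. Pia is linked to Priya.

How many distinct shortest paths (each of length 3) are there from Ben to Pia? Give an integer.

2

The shortest distance is 3. The length-3 paths are: Ben–Tara–Frank–Pia; Ben–Vikram–Priya–Pia.
That gives 2 distinct shortest paths.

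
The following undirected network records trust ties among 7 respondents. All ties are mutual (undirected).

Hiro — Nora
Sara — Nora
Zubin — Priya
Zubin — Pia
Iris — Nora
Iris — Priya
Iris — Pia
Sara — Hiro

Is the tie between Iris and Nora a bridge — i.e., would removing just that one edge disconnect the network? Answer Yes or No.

Yes

Without the Iris–Nora edge there is no alternate route between Iris and Nora, so the network disconnects. It is a bridge.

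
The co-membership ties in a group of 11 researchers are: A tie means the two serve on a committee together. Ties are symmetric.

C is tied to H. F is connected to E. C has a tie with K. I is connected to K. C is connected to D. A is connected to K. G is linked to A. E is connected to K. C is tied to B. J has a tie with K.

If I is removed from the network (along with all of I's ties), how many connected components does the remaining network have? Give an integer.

I's neighbors (K) remain reachable from one another through other ties, so the rest of the network stays in one piece.

1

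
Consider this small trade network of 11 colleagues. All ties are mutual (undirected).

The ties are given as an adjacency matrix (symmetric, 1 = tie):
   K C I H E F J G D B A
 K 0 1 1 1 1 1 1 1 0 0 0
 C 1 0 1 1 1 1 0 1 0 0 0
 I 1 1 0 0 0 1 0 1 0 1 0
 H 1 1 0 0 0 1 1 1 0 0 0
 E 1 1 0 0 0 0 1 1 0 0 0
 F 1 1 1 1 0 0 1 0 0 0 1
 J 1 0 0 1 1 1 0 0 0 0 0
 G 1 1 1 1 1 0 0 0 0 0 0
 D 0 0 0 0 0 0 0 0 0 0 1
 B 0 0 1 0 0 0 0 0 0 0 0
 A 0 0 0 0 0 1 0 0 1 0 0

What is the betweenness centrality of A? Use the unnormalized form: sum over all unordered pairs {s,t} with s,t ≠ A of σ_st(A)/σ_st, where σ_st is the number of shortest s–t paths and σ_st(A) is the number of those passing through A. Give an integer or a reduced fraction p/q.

Pairs whose geodesics pass through A — K–D: 1; C–D: 1; I–D: 1; H–D: 1; E–D: 3/3; F–D: 1; J–D: 1; G–D: 4/4; D–B: 1.
All other pairs contribute 0.
Summing the contributions gives betweenness(A) = 9.

9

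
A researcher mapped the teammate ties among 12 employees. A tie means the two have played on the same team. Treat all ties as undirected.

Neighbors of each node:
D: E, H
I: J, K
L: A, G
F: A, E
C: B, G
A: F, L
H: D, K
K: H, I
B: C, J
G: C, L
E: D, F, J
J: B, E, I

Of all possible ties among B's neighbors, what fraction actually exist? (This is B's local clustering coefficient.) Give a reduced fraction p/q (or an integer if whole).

B's neighbors: C and J (k = 2).
Possible neighbor pairs: C(2,2) = 1. Edges among them: none → e = 0.
Clustering(B) = 0/1.

0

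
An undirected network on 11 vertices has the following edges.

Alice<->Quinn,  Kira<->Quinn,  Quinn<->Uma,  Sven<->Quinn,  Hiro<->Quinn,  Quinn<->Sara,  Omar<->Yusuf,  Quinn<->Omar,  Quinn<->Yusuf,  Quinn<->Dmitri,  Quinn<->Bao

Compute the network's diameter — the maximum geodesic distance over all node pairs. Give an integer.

2

Eccentricity of each node (its greatest distance to any other): Alice:2, Bao:2, Dmitri:2, Hiro:2, Kira:2, Omar:2, Quinn:1, Sara:2, Sven:2, Uma:2, Yusuf:2.
The maximum eccentricity is 2, realized for instance by the pair Sven–Dmitri via Sven – Quinn – Dmitri. So the diameter is 2.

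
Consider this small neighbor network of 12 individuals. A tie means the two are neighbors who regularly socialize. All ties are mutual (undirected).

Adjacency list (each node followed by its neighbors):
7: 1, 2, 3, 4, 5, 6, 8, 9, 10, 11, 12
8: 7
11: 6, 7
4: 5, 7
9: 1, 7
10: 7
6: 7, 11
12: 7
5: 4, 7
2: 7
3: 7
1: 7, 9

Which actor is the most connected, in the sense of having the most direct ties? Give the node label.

7

Degrees — 1:2, 2:1, 3:1, 4:2, 5:2, 6:2, 7:11, 8:1, 9:2, 10:1, 11:2, 12:1.
The maximum is 11, attained only by 7.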